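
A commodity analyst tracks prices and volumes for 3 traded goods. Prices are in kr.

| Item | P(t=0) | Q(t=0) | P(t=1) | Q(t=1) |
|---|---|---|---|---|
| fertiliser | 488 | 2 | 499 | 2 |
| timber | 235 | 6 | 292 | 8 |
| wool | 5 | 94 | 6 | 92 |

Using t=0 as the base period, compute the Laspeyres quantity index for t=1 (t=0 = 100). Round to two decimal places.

116.11

Laspeyres quantity index uses base-period prices as weights.
ΣP(t=0)·Q(t=1) = 488×2 + 235×8 + 5×92 = 976 + 1880 + 460 = 3316
ΣP(t=0)·Q(t=0) = 488×2 + 235×6 + 5×94 = 976 + 1410 + 470 = 2856
Index = 3316 / 2856 × 100 = 116.1064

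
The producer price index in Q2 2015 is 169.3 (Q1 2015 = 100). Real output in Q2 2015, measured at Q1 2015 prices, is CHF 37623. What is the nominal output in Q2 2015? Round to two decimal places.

63695.74

Nominal = Real × (Index/100) = 37623 × (169.3/100)
        = 37623 × 1.693 = 63695.7390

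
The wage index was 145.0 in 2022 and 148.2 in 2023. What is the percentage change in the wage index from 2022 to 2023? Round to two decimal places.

Change = (148.2 − 145.0) / 145.0 × 100
       = 3.2 / 145.0 × 100 = 2.2069%

2.21%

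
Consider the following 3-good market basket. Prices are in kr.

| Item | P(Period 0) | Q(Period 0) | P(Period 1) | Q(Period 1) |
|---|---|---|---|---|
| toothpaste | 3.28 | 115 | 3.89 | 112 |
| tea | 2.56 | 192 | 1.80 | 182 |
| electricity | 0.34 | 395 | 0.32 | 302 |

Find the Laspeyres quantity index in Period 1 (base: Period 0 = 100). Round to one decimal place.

93.3

Laspeyres quantity index uses base-period prices as weights.
ΣP(Period 0)·Q(Period 1) = 3.28×112 + 2.56×182 + 0.34×302 = 367.36 + 465.92 + 102.68 = 935.96
ΣP(Period 0)·Q(Period 0) = 3.28×115 + 2.56×192 + 0.34×395 = 377.2 + 491.52 + 134.3 = 1003.02
Index = 935.96 / 1003.02 × 100 = 93.3142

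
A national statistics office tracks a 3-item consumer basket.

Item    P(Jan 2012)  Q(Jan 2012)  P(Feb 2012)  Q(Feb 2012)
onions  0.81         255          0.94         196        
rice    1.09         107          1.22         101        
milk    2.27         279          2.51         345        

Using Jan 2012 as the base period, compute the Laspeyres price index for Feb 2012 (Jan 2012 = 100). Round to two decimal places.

Laspeyres price index uses base-period quantities as weights.
ΣP(Feb 2012)·Q(Jan 2012) = 0.94×255 + 1.22×107 + 2.51×279 = 239.7 + 130.54 + 700.29 = 1070.53
ΣP(Jan 2012)·Q(Jan 2012) = 0.81×255 + 1.09×107 + 2.27×279 = 206.55 + 116.63 + 633.33 = 956.51
Index = 1070.53 / 956.51 × 100 = 111.9204

111.92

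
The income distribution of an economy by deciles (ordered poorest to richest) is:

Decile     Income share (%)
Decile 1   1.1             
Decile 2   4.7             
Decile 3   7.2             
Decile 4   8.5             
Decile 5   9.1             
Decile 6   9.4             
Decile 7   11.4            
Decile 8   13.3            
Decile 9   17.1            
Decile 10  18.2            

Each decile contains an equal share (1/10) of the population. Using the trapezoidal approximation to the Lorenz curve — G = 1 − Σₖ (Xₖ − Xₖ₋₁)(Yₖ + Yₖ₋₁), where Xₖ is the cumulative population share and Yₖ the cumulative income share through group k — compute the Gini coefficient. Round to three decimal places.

Cumulative income shares Yₖ: 0.0110, 0.0580, 0.1300, 0.2150, 0.3060, 0.4000, 0.5140, 0.6470, 0.8180, 1.0000
Σ (Xₖ−Xₖ₋₁)(Yₖ+Yₖ₋₁) = (1/10)(0.0110+0.0000) + (1/10)(0.0580+0.0110) + (1/10)(0.1300+0.0580) + (1/10)(0.2150+0.1300) + (1/10)(0.3060+0.2150) + (1/10)(0.4000+0.3060) + (1/10)(0.5140+0.4000) + (1/10)(0.6470+0.5140) + (1/10)(0.8180+0.6470) + (1/10)(1.0000+0.8180)
  = 0.0011 + 0.0069 + 0.0188 + 0.0345 + 0.0521 + 0.0706 + 0.0914 + 0.1161 + 0.1465 + 0.1818 = 0.7198
G = 1 − 0.7198 = 0.2802

0.280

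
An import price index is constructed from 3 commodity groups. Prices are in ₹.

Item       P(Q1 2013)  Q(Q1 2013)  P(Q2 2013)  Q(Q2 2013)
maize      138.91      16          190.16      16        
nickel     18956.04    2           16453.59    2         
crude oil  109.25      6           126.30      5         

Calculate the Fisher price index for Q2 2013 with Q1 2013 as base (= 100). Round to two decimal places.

89.96

Laspeyres component (base-period weights):
ΣP(Q2 2013)Q(Q1 2013) = 190.16×16 + 16453.59×2 + 126.30×6 = 3042.56 + 32907.18 + 757.8 = 36707.54
ΣP(Q1 2013)Q(Q1 2013) = 138.91×16 + 18956.04×2 + 109.25×6 = 2222.56 + 37912.08 + 655.5 = 40790.14
L = 36707.54 / 40790.14 × 100 = 89.9912
Paasche component (current-period weights):
ΣP(Q2 2013)Q(Q2 2013) = 190.16×16 + 16453.59×2 + 126.30×5 = 3042.56 + 32907.18 + 631.5 = 36581.24
ΣP(Q1 2013)Q(Q2 2013) = 138.91×16 + 18956.04×2 + 109.25×5 = 2222.56 + 37912.08 + 546.25 = 40680.89
P = 36581.24 / 40680.89 × 100 = 89.9224
Fisher = √(L × P) = √(89.9912 × 89.9224) = 89.9568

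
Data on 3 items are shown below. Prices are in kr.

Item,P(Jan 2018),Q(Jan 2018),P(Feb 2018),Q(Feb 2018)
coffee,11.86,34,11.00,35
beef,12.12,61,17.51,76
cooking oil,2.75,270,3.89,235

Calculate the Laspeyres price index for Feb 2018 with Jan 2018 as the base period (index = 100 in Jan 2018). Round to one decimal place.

Laspeyres price index uses base-period quantities as weights.
ΣP(Feb 2018)·Q(Jan 2018) = 11.00×34 + 17.51×61 + 3.89×270 = 374 + 1068.11 + 1050.3 = 2492.41
ΣP(Jan 2018)·Q(Jan 2018) = 11.86×34 + 12.12×61 + 2.75×270 = 403.24 + 739.32 + 742.5 = 1885.06
Index = 2492.41 / 1885.06 × 100 = 132.2191

132.2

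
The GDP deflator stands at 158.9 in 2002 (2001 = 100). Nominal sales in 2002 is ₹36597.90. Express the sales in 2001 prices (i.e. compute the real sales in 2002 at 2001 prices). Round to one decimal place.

23032.0

Real = Nominal ÷ (Index/100) = 36597.90 ÷ (158.9/100)
     = 36597.90 ÷ 1.589 = 23032.0327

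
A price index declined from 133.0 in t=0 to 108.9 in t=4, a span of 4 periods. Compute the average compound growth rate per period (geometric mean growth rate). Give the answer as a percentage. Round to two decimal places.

Growth factor = (108.9/133.0)^(1/4) = (0.818797)^(1/4) = 0.951249
Growth rate = 0.951249 − 1 = -0.048751 = -4.8751%

-4.88%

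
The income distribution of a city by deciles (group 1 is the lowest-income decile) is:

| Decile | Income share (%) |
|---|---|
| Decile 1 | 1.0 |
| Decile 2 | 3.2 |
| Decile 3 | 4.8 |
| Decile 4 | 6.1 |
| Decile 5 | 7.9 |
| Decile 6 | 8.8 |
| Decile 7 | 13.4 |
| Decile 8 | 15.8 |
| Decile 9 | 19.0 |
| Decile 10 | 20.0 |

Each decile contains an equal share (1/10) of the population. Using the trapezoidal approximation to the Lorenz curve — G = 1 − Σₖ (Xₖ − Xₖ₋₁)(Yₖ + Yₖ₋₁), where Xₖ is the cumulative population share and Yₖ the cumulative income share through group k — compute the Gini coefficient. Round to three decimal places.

0.359

Cumulative income shares Yₖ: 0.0100, 0.0420, 0.0900, 0.1510, 0.2300, 0.3180, 0.4520, 0.6100, 0.8000, 1.0000
Σ (Xₖ−Xₖ₋₁)(Yₖ+Yₖ₋₁) = (1/10)(0.0100+0.0000) + (1/10)(0.0420+0.0100) + (1/10)(0.0900+0.0420) + (1/10)(0.1510+0.0900) + (1/10)(0.2300+0.1510) + (1/10)(0.3180+0.2300) + (1/10)(0.4520+0.3180) + (1/10)(0.6100+0.4520) + (1/10)(0.8000+0.6100) + (1/10)(1.0000+0.8000)
  = 0.0010 + 0.0052 + 0.0132 + 0.0241 + 0.0381 + 0.0548 + 0.0770 + 0.1062 + 0.1410 + 0.1800 = 0.6406
G = 1 − 0.6406 = 0.3594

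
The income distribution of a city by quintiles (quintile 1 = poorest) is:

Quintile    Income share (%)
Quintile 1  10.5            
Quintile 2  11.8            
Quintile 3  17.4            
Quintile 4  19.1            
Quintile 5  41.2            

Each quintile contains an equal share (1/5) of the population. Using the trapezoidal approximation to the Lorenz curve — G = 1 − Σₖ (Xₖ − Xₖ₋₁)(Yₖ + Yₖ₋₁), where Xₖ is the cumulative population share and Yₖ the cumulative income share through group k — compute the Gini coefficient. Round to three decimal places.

0.275

Cumulative income shares Yₖ: 0.1050, 0.2230, 0.3970, 0.5880, 1.0000
Σ (Xₖ−Xₖ₋₁)(Yₖ+Yₖ₋₁) = (1/5)(0.1050+0.0000) + (1/5)(0.2230+0.1050) + (1/5)(0.3970+0.2230) + (1/5)(0.5880+0.3970) + (1/5)(1.0000+0.5880)
  = 0.0210 + 0.0656 + 0.1240 + 0.1970 + 0.3176 = 0.7252
G = 1 − 0.7252 = 0.2748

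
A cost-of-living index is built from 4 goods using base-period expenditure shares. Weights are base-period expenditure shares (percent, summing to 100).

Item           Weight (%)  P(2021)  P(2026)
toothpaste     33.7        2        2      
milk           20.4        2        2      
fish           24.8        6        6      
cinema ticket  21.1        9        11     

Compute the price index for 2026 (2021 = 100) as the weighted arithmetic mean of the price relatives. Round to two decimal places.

104.69

toothpaste: 33.7 × (2/2) = 33.7 × 1.000000 = 33.7000
milk: 20.4 × (2/2) = 20.4 × 1.000000 = 20.4000
fish: 24.8 × (6/6) = 24.8 × 1.000000 = 24.8000
cinema ticket: 21.1 × (11/9) = 21.1 × 1.222222 = 25.7889
Index = Σ wᵢ·(p₁ᵢ/p₀ᵢ) = 33.7000 + 20.4000 + 24.8000 + 25.7889 = 104.6889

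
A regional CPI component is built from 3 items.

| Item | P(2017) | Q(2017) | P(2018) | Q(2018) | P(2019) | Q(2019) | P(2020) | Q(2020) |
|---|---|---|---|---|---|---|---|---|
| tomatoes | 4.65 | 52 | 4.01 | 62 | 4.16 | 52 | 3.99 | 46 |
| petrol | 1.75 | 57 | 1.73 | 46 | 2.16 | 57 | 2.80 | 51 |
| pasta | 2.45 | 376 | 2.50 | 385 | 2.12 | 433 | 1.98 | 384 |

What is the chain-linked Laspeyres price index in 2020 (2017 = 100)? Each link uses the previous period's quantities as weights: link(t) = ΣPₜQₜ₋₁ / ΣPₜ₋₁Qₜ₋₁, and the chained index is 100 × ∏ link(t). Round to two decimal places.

87.44

Link 2017→2018:
ΣP(2018)Q(2017) = 4.01×52 + 1.73×57 + 2.50×376 = 208.52 + 98.61 + 940 = 1247.13
ΣP(2017)Q(2017) = 4.65×52 + 1.75×57 + 2.45×376 = 241.8 + 99.75 + 921.2 = 1262.75
link = 1247.13/1262.75 = 0.987630
Link 2018→2019:
ΣP(2019)Q(2018) = 4.16×62 + 2.16×46 + 2.12×385 = 257.92 + 99.36 + 816.2 = 1173.48
ΣP(2018)Q(2018) = 4.01×62 + 1.73×46 + 2.50×385 = 248.62 + 79.58 + 962.5 = 1290.7
link = 1173.48/1290.7 = 0.909181
Link 2019→2020:
ΣP(2020)Q(2019) = 3.99×52 + 2.80×57 + 1.98×433 = 207.48 + 159.6 + 857.34 = 1224.42
ΣP(2019)Q(2019) = 4.16×52 + 2.16×57 + 2.12×433 = 216.32 + 123.12 + 917.96 = 1257.4
link = 1224.42/1257.4 = 0.973771
Chained index = 100 × 0.987630 × 0.909181 × 0.973771 = 87.4383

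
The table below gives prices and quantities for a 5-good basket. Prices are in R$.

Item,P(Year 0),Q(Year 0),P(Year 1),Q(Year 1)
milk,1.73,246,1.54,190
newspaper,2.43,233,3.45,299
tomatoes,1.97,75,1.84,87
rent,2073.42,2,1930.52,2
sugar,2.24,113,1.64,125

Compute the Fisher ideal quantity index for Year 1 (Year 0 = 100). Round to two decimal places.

Laspeyres component (base-period weights):
ΣP(Year 0)Q(Year 1) = 1.73×190 + 2.43×299 + 1.97×87 + 2073.42×2 + 2.24×125 = 328.7 + 726.57 + 171.39 + 4146.84 + 280 = 5653.5
ΣP(Year 0)Q(Year 0) = 1.73×246 + 2.43×233 + 1.97×75 + 2073.42×2 + 2.24×113 = 425.58 + 566.19 + 147.75 + 4146.84 + 253.12 = 5539.48
L = 5653.5 / 5539.48 × 100 = 102.0583
Paasche component (current-period weights):
ΣP(Year 1)Q(Year 1) = 1.54×190 + 3.45×299 + 1.84×87 + 1930.52×2 + 1.64×125 = 292.6 + 1031.55 + 160.08 + 3861.04 + 205 = 5550.27
ΣP(Year 1)Q(Year 0) = 1.54×246 + 3.45×233 + 1.84×75 + 1930.52×2 + 1.64×113 = 378.84 + 803.85 + 138 + 3861.04 + 185.32 = 5367.05
P = 5550.27 / 5367.05 × 100 = 103.4138
Fisher = √(L × P) = √(102.0583 × 103.4138) = 102.7338

102.73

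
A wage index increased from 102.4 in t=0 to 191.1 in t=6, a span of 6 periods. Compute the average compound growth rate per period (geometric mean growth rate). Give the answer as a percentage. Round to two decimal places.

Growth factor = (191.1/102.4)^(1/6) = (1.866211)^(1/6) = 1.109584
Growth rate = 1.109584 − 1 = 0.109584 = 10.9584%

10.96%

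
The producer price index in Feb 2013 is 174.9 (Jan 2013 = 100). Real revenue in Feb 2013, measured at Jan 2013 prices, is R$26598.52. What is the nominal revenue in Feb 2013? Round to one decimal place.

Nominal = Real × (Index/100) = 26598.52 × (174.9/100)
        = 26598.52 × 1.749 = 46520.8115

46520.8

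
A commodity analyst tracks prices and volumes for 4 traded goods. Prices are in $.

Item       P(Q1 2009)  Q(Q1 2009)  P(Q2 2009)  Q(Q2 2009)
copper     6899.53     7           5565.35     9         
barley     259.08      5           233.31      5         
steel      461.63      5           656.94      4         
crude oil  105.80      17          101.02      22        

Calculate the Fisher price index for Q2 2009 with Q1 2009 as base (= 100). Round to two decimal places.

Laspeyres component (base-period weights):
ΣP(Q2 2009)Q(Q1 2009) = 5565.35×7 + 233.31×5 + 656.94×5 + 101.02×17 = 38957.45 + 1166.55 + 3284.7 + 1717.34 = 45126.04
ΣP(Q1 2009)Q(Q1 2009) = 6899.53×7 + 259.08×5 + 461.63×5 + 105.80×17 = 48296.71 + 1295.4 + 2308.15 + 1798.6 = 53698.86
L = 45126.04 / 53698.86 × 100 = 84.0354
Paasche component (current-period weights):
ΣP(Q2 2009)Q(Q2 2009) = 5565.35×9 + 233.31×5 + 656.94×4 + 101.02×22 = 50088.15 + 1166.55 + 2627.76 + 2222.44 = 56104.9
ΣP(Q1 2009)Q(Q2 2009) = 6899.53×9 + 259.08×5 + 461.63×4 + 105.80×22 = 62095.77 + 1295.4 + 1846.52 + 2327.6 = 67565.29
P = 56104.9 / 67565.29 × 100 = 83.0381
Fisher = √(L × P) = √(84.0354 × 83.0381) = 83.5352

83.54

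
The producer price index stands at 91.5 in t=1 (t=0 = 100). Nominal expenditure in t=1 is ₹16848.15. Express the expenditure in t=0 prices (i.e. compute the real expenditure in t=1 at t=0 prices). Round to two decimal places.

Real = Nominal ÷ (Index/100) = 16848.15 ÷ (91.5/100)
     = 16848.15 ÷ 0.915 = 18413.2787

18413.28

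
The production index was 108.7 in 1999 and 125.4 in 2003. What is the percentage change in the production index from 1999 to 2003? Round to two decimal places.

15.36%

Change = (125.4 − 108.7) / 108.7 × 100
       = 16.7 / 108.7 × 100 = 15.3634%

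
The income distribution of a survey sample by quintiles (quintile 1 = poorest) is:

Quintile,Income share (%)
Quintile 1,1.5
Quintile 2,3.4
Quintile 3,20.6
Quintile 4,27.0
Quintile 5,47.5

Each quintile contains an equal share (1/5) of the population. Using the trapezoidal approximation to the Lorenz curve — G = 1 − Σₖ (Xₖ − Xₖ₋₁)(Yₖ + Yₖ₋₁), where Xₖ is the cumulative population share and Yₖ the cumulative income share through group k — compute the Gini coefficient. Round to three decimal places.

0.462

Cumulative income shares Yₖ: 0.0150, 0.0490, 0.2550, 0.5250, 1.0000
Σ (Xₖ−Xₖ₋₁)(Yₖ+Yₖ₋₁) = (1/5)(0.0150+0.0000) + (1/5)(0.0490+0.0150) + (1/5)(0.2550+0.0490) + (1/5)(0.5250+0.2550) + (1/5)(1.0000+0.5250)
  = 0.0030 + 0.0128 + 0.0608 + 0.1560 + 0.3050 = 0.5376
G = 1 − 0.5376 = 0.4624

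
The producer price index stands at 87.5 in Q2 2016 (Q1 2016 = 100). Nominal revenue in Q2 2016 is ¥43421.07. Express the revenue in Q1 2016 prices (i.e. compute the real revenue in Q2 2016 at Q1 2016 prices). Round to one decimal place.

49624.1

Real = Nominal ÷ (Index/100) = 43421.07 ÷ (87.5/100)
     = 43421.07 ÷ 0.875 = 49624.0800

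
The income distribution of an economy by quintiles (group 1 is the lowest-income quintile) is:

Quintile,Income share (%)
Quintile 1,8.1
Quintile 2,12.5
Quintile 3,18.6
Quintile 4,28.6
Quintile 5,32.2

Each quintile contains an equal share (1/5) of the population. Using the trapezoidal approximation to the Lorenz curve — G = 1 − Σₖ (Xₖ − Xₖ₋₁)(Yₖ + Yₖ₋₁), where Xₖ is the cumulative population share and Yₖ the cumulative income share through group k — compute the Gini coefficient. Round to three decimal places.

0.257

Cumulative income shares Yₖ: 0.0810, 0.2060, 0.3920, 0.6780, 1.0000
Σ (Xₖ−Xₖ₋₁)(Yₖ+Yₖ₋₁) = (1/5)(0.0810+0.0000) + (1/5)(0.2060+0.0810) + (1/5)(0.3920+0.2060) + (1/5)(0.6780+0.3920) + (1/5)(1.0000+0.6780)
  = 0.0162 + 0.0574 + 0.1196 + 0.2140 + 0.3356 = 0.7428
G = 1 − 0.7428 = 0.2572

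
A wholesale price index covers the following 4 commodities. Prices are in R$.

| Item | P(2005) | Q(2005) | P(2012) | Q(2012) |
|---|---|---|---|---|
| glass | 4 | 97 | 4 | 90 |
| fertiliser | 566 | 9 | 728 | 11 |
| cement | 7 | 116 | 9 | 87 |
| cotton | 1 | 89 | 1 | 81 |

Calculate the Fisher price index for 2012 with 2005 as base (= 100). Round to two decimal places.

126.68

Laspeyres component (base-period weights):
ΣP(2012)Q(2005) = 4×97 + 728×9 + 9×116 + 1×89 = 388 + 6552 + 1044 + 89 = 8073
ΣP(2005)Q(2005) = 4×97 + 566×9 + 7×116 + 1×89 = 388 + 5094 + 812 + 89 = 6383
L = 8073 / 6383 × 100 = 126.4766
Paasche component (current-period weights):
ΣP(2012)Q(2012) = 4×90 + 728×11 + 9×87 + 1×81 = 360 + 8008 + 783 + 81 = 9232
ΣP(2005)Q(2012) = 4×90 + 566×11 + 7×87 + 1×81 = 360 + 6226 + 609 + 81 = 7276
P = 9232 / 7276 × 100 = 126.8829
Fisher = √(L × P) = √(126.4766 × 126.8829) = 126.6796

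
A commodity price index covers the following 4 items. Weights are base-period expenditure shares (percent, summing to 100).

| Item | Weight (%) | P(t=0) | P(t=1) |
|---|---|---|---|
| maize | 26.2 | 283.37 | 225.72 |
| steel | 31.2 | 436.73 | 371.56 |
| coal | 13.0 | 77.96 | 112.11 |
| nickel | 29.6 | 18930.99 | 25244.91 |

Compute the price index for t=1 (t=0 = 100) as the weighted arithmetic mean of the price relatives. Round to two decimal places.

105.58

maize: 26.2 × (225.72/283.37) = 26.2 × 0.796556 = 20.8698
steel: 31.2 × (371.56/436.73) = 31.2 × 0.850777 = 26.5443
coal: 13.0 × (112.11/77.96) = 13.0 × 1.438045 = 18.6946
nickel: 29.6 × (25244.91/18930.99) = 29.6 × 1.333523 = 39.4723
Index = Σ wᵢ·(p₁ᵢ/p₀ᵢ) = 20.8698 + 26.5443 + 18.6946 + 39.4723 = 105.5809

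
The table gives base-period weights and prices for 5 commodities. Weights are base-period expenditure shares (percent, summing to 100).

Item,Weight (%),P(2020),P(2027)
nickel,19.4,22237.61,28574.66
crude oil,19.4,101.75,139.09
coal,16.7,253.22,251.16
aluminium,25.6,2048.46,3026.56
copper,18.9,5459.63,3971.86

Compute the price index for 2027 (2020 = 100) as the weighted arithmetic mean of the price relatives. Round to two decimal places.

nickel: 19.4 × (28574.66/22237.61) = 19.4 × 1.284970 = 24.9284
crude oil: 19.4 × (139.09/101.75) = 19.4 × 1.366978 = 26.5194
coal: 16.7 × (251.16/253.22) = 16.7 × 0.991865 = 16.5641
aluminium: 25.6 × (3026.56/2048.46) = 25.6 × 1.477481 = 37.8235
copper: 18.9 × (3971.86/5459.63) = 18.9 × 0.727496 = 13.7497
Index = Σ wᵢ·(p₁ᵢ/p₀ᵢ) = 24.9284 + 26.5194 + 16.5641 + 37.8235 + 13.7497 = 119.5851

119.59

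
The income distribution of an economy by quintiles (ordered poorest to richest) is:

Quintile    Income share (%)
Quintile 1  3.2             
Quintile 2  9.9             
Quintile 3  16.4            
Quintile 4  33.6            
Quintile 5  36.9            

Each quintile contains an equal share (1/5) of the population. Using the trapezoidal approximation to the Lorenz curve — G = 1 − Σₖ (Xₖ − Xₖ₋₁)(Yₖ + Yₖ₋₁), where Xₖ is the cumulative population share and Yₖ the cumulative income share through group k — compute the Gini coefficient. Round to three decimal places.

Cumulative income shares Yₖ: 0.0320, 0.1310, 0.2950, 0.6310, 1.0000
Σ (Xₖ−Xₖ₋₁)(Yₖ+Yₖ₋₁) = (1/5)(0.0320+0.0000) + (1/5)(0.1310+0.0320) + (1/5)(0.2950+0.1310) + (1/5)(0.6310+0.2950) + (1/5)(1.0000+0.6310)
  = 0.0064 + 0.0326 + 0.0852 + 0.1852 + 0.3262 = 0.6356
G = 1 − 0.6356 = 0.3644

0.364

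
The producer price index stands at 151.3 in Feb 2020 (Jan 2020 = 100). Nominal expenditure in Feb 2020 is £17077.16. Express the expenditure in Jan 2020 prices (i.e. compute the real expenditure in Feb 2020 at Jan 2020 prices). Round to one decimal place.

11287.0

Real = Nominal ÷ (Index/100) = 17077.16 ÷ (151.3/100)
     = 17077.16 ÷ 1.513 = 11286.9531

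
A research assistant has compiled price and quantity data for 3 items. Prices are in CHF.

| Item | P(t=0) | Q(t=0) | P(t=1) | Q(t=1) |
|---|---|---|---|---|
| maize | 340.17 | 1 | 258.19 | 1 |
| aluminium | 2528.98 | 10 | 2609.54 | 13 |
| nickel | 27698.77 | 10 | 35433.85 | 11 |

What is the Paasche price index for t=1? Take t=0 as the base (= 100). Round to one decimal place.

125.5

Paasche price index uses current-period quantities as weights.
ΣP(t=1)·Q(t=1) = 258.19×1 + 2609.54×13 + 35433.85×11 = 258.19 + 33924.02 + 389772.35 = 423954.56
ΣP(t=0)·Q(t=1) = 340.17×1 + 2528.98×13 + 27698.77×11 = 340.17 + 32876.74 + 304686.47 = 337903.38
Index = 423954.56 / 337903.38 × 100 = 125.4662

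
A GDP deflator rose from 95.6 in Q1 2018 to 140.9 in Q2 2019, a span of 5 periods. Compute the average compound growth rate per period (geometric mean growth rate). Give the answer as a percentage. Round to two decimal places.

8.07%

Growth factor = (140.9/95.6)^(1/5) = (1.473849)^(1/5) = 1.080664
Growth rate = 1.080664 − 1 = 0.080664 = 8.0664%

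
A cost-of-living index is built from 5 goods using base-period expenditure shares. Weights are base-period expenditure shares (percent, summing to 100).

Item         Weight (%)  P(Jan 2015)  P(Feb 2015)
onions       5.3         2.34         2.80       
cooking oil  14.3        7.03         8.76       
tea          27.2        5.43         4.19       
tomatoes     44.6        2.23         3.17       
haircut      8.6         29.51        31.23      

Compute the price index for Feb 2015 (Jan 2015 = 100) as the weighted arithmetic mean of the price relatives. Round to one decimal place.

117.7

onions: 5.3 × (2.80/2.34) = 5.3 × 1.196581 = 6.3419
cooking oil: 14.3 × (8.76/7.03) = 14.3 × 1.246088 = 17.8191
tea: 27.2 × (4.19/5.43) = 27.2 × 0.771639 = 20.9886
tomatoes: 44.6 × (3.17/2.23) = 44.6 × 1.421525 = 63.4000
haircut: 8.6 × (31.23/29.51) = 8.6 × 1.058285 = 9.1013
Index = Σ wᵢ·(p₁ᵢ/p₀ᵢ) = 6.3419 + 17.8191 + 20.9886 + 63.4000 + 9.1013 = 117.6508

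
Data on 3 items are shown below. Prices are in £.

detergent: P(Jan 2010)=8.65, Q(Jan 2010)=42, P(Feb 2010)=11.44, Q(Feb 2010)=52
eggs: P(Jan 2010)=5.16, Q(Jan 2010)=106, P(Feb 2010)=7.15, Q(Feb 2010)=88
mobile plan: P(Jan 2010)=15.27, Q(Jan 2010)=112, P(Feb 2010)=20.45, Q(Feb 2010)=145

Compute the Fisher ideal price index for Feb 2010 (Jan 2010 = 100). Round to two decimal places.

Laspeyres component (base-period weights):
ΣP(Feb 2010)Q(Jan 2010) = 11.44×42 + 7.15×106 + 20.45×112 = 480.48 + 757.9 + 2290.4 = 3528.78
ΣP(Jan 2010)Q(Jan 2010) = 8.65×42 + 5.16×106 + 15.27×112 = 363.3 + 546.96 + 1710.24 = 2620.5
L = 3528.78 / 2620.5 × 100 = 134.6606
Paasche component (current-period weights):
ΣP(Feb 2010)Q(Feb 2010) = 11.44×52 + 7.15×88 + 20.45×145 = 594.88 + 629.2 + 2965.25 = 4189.33
ΣP(Jan 2010)Q(Feb 2010) = 8.65×52 + 5.16×88 + 15.27×145 = 449.8 + 454.08 + 2214.15 = 3118.03
P = 4189.33 / 3118.03 × 100 = 134.3582
Fisher = √(L × P) = √(134.6606 × 134.3582) = 134.5093

134.51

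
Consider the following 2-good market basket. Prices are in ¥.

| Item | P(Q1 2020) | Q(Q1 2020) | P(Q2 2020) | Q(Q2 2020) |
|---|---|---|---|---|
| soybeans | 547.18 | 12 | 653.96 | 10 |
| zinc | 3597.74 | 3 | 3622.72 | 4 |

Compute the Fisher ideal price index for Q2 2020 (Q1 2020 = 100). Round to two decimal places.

106.84

Laspeyres component (base-period weights):
ΣP(Q2 2020)Q(Q1 2020) = 653.96×12 + 3622.72×3 = 7847.52 + 10868.16 = 18715.68
ΣP(Q1 2020)Q(Q1 2020) = 547.18×12 + 3597.74×3 = 6566.16 + 10793.22 = 17359.38
L = 18715.68 / 17359.38 × 100 = 107.8131
Paasche component (current-period weights):
ΣP(Q2 2020)Q(Q2 2020) = 653.96×10 + 3622.72×4 = 6539.6 + 14490.88 = 21030.48
ΣP(Q1 2020)Q(Q2 2020) = 547.18×10 + 3597.74×4 = 5471.8 + 14390.96 = 19862.76
P = 21030.48 / 19862.76 × 100 = 105.8789
Fisher = √(L × P) = √(107.8131 × 105.8789) = 106.8416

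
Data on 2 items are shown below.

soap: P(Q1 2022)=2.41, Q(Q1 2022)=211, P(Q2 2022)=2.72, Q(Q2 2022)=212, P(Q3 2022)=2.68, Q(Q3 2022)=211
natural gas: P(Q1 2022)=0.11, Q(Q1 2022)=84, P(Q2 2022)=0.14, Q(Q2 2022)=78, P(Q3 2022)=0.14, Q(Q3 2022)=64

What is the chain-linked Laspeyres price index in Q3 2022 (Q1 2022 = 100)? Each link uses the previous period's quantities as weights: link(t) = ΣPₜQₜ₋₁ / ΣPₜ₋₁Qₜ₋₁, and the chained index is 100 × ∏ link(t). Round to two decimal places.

Link Q1 2022→Q2 2022:
ΣP(Q2 2022)Q(Q1 2022) = 2.72×211 + 0.14×84 = 573.92 + 11.76 = 585.68
ΣP(Q1 2022)Q(Q1 2022) = 2.41×211 + 0.11×84 = 508.51 + 9.24 = 517.75
link = 585.68/517.75 = 1.131202
Link Q2 2022→Q3 2022:
ΣP(Q3 2022)Q(Q2 2022) = 2.68×212 + 0.14×78 = 568.16 + 10.92 = 579.08
ΣP(Q2 2022)Q(Q2 2022) = 2.72×212 + 0.14×78 = 576.64 + 10.92 = 587.56
link = 579.08/587.56 = 0.985567
Chained index = 100 × 1.131202 × 0.985567 = 111.4876

111.49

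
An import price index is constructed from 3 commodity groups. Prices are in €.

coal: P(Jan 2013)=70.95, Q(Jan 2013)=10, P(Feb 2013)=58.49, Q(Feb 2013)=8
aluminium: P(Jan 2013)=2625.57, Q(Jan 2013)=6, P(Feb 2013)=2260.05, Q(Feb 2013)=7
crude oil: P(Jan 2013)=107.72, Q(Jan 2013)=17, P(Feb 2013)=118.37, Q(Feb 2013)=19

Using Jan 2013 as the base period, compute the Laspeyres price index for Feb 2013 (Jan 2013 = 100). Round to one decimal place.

Laspeyres price index uses base-period quantities as weights.
ΣP(Feb 2013)·Q(Jan 2013) = 58.49×10 + 2260.05×6 + 118.37×17 = 584.9 + 13560.3 + 2012.29 = 16157.49
ΣP(Jan 2013)·Q(Jan 2013) = 70.95×10 + 2625.57×6 + 107.72×17 = 709.5 + 15753.42 + 1831.24 = 18294.16
Index = 16157.49 / 18294.16 × 100 = 88.3205

88.3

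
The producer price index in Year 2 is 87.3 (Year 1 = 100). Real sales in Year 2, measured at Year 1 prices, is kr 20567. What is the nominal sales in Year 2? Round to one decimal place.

Nominal = Real × (Index/100) = 20567 × (87.3/100)
        = 20567 × 0.873 = 17954.9910

17955.0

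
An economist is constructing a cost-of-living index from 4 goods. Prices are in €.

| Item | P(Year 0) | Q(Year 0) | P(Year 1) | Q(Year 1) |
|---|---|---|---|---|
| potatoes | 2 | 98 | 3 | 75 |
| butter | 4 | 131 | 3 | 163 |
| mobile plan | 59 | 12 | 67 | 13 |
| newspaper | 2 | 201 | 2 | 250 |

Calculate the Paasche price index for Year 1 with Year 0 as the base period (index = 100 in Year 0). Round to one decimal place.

Paasche price index uses current-period quantities as weights.
ΣP(Year 1)·Q(Year 1) = 3×75 + 3×163 + 67×13 + 2×250 = 225 + 489 + 871 + 500 = 2085
ΣP(Year 0)·Q(Year 1) = 2×75 + 4×163 + 59×13 + 2×250 = 150 + 652 + 767 + 500 = 2069
Index = 2085 / 2069 × 100 = 100.7733

100.8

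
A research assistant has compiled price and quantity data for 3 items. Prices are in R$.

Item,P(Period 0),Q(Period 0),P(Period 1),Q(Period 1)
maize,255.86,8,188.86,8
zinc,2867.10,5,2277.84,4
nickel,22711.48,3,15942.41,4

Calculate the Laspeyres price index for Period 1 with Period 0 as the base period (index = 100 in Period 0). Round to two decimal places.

Laspeyres price index uses base-period quantities as weights.
ΣP(Period 1)·Q(Period 0) = 188.86×8 + 2277.84×5 + 15942.41×3 = 1510.88 + 11389.2 + 47827.23 = 60727.31
ΣP(Period 0)·Q(Period 0) = 255.86×8 + 2867.10×5 + 22711.48×3 = 2046.88 + 14335.5 + 68134.44 = 84516.82
Index = 60727.31 / 84516.82 × 100 = 71.8523

71.85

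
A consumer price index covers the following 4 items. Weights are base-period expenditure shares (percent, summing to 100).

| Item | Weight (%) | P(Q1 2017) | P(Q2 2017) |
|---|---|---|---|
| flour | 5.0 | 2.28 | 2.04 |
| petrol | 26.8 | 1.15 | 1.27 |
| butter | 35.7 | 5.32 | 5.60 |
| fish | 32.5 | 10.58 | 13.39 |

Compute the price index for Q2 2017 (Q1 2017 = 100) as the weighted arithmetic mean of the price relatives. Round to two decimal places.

112.78

flour: 5.0 × (2.04/2.28) = 5.0 × 0.894737 = 4.4737
petrol: 26.8 × (1.27/1.15) = 26.8 × 1.104348 = 29.5965
butter: 35.7 × (5.60/5.32) = 35.7 × 1.052632 = 37.5789
fish: 32.5 × (13.39/10.58) = 32.5 × 1.265595 = 41.1319
Index = Σ wᵢ·(p₁ᵢ/p₀ᵢ) = 4.4737 + 29.5965 + 37.5789 + 41.1319 = 112.7810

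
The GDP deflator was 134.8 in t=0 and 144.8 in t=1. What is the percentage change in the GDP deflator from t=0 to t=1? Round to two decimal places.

Change = (144.8 − 134.8) / 134.8 × 100
       = 10.0 / 134.8 × 100 = 7.4184%

7.42%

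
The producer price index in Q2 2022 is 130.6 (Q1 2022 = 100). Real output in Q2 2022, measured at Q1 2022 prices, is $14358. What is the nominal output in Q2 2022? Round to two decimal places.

Nominal = Real × (Index/100) = 14358 × (130.6/100)
        = 14358 × 1.306 = 18751.5480

18751.55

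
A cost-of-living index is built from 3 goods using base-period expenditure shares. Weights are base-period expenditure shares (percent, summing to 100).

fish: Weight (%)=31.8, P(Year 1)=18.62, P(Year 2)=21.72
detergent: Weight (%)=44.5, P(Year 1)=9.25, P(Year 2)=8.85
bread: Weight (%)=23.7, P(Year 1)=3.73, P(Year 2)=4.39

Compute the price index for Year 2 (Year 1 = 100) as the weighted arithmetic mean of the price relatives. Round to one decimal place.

107.6

fish: 31.8 × (21.72/18.62) = 31.8 × 1.166488 = 37.0943
detergent: 44.5 × (8.85/9.25) = 44.5 × 0.956757 = 42.5757
bread: 23.7 × (4.39/3.73) = 23.7 × 1.176944 = 27.8936
Index = Σ wᵢ·(p₁ᵢ/p₀ᵢ) = 37.0943 + 42.5757 + 27.8936 = 107.5635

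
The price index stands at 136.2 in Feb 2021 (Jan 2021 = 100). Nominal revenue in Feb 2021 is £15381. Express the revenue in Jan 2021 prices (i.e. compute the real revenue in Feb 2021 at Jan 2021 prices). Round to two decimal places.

11292.95

Real = Nominal ÷ (Index/100) = 15381 ÷ (136.2/100)
     = 15381 ÷ 1.362 = 11292.9515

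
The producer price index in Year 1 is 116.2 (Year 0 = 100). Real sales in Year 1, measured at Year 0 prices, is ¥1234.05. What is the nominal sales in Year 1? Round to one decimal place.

1434.0

Nominal = Real × (Index/100) = 1234.05 × (116.2/100)
        = 1234.05 × 1.162 = 1433.9661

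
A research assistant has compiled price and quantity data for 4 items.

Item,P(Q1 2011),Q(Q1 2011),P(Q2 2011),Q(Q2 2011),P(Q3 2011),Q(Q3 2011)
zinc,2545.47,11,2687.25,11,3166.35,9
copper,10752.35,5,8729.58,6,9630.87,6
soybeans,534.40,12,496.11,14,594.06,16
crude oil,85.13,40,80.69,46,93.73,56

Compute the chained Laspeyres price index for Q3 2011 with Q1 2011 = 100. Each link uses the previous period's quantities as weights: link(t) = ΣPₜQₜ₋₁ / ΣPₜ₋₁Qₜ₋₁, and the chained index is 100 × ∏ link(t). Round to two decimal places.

102.25

Link Q1 2011→Q2 2011:
ΣP(Q2 2011)Q(Q1 2011) = 2687.25×11 + 8729.58×5 + 496.11×12 + 80.69×40 = 29559.75 + 43647.9 + 5953.32 + 3227.6 = 82388.57
ΣP(Q1 2011)Q(Q1 2011) = 2545.47×11 + 10752.35×5 + 534.40×12 + 85.13×40 = 28000.17 + 53761.75 + 6412.8 + 3405.2 = 91579.92
link = 82388.57/91579.92 = 0.899636
Link Q2 2011→Q3 2011:
ΣP(Q3 2011)Q(Q2 2011) = 3166.35×11 + 9630.87×6 + 594.06×14 + 93.73×46 = 34829.85 + 57785.22 + 8316.84 + 4311.58 = 105243.49
ΣP(Q2 2011)Q(Q2 2011) = 2687.25×11 + 8729.58×6 + 496.11×14 + 80.69×46 = 29559.75 + 52377.48 + 6945.54 + 3711.74 = 92594.51
link = 105243.49/92594.51 = 1.136606
Chained index = 100 × 0.899636 × 1.136606 = 102.2532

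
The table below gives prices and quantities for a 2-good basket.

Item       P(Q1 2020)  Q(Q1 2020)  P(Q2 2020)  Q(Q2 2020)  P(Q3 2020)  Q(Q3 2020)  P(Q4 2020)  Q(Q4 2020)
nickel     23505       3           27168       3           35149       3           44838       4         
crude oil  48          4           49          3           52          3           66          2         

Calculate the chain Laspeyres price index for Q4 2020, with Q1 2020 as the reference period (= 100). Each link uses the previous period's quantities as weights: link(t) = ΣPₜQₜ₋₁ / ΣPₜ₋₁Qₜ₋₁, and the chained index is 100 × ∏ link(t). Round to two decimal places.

190.64

Link Q1 2020→Q2 2020:
ΣP(Q2 2020)Q(Q1 2020) = 27168×3 + 49×4 = 81504 + 196 = 81700
ΣP(Q1 2020)Q(Q1 2020) = 23505×3 + 48×4 = 70515 + 192 = 70707
link = 81700/70707 = 1.155473
Link Q2 2020→Q3 2020:
ΣP(Q3 2020)Q(Q2 2020) = 35149×3 + 52×3 = 105447 + 156 = 105603
ΣP(Q2 2020)Q(Q2 2020) = 27168×3 + 49×3 = 81504 + 147 = 81651
link = 105603/81651 = 1.293346
Link Q3 2020→Q4 2020:
ΣP(Q4 2020)Q(Q3 2020) = 44838×3 + 66×3 = 134514 + 198 = 134712
ΣP(Q3 2020)Q(Q3 2020) = 35149×3 + 52×3 = 105447 + 156 = 105603
link = 134712/105603 = 1.275646
Chained index = 100 × 1.155473 × 1.293346 × 1.275646 = 190.6358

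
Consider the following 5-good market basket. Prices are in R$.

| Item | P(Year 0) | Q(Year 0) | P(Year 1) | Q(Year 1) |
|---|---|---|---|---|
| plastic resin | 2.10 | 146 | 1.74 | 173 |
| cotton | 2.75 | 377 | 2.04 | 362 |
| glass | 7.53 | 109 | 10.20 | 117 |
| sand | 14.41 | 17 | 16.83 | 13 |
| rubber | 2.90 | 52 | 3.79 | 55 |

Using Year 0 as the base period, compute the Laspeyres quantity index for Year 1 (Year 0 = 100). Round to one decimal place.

101.0

Laspeyres quantity index uses base-period prices as weights.
ΣP(Year 0)·Q(Year 1) = 2.10×173 + 2.75×362 + 7.53×117 + 14.41×13 + 2.90×55 = 363.3 + 995.5 + 881.01 + 187.33 + 159.5 = 2586.64
ΣP(Year 0)·Q(Year 0) = 2.10×146 + 2.75×377 + 7.53×109 + 14.41×17 + 2.90×52 = 306.6 + 1036.75 + 820.77 + 244.97 + 150.8 = 2559.89
Index = 2586.64 / 2559.89 × 100 = 101.0450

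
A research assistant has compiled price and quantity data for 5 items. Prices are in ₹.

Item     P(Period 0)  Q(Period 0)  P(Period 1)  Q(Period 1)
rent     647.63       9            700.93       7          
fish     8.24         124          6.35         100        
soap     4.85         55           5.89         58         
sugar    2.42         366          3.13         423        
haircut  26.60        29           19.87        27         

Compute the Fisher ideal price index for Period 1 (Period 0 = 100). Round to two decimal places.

Laspeyres component (base-period weights):
ΣP(Period 1)Q(Period 0) = 700.93×9 + 6.35×124 + 5.89×55 + 3.13×366 + 19.87×29 = 6308.37 + 787.4 + 323.95 + 1145.58 + 576.23 = 9141.53
ΣP(Period 0)Q(Period 0) = 647.63×9 + 8.24×124 + 4.85×55 + 2.42×366 + 26.60×29 = 5828.67 + 1021.76 + 266.75 + 885.72 + 771.4 = 8774.3
L = 9141.53 / 8774.3 × 100 = 104.1853
Paasche component (current-period weights):
ΣP(Period 1)Q(Period 1) = 700.93×7 + 6.35×100 + 5.89×58 + 3.13×423 + 19.87×27 = 4906.51 + 635 + 341.62 + 1323.99 + 536.49 = 7743.61
ΣP(Period 0)Q(Period 1) = 647.63×7 + 8.24×100 + 4.85×58 + 2.42×423 + 26.60×27 = 4533.41 + 824 + 281.3 + 1023.66 + 718.2 = 7380.57
P = 7743.61 / 7380.57 × 100 = 104.9189
Fisher = √(L × P) = √(104.1853 × 104.9189) = 104.5514

104.55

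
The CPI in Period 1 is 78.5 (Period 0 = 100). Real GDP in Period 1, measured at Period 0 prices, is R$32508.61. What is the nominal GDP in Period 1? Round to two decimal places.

Nominal = Real × (Index/100) = 32508.61 × (78.5/100)
        = 32508.61 × 0.785 = 25519.2589

25519.26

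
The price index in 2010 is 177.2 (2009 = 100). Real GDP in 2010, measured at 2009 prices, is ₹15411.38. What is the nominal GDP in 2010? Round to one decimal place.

Nominal = Real × (Index/100) = 15411.38 × (177.2/100)
        = 15411.38 × 1.772 = 27308.9654

27309.0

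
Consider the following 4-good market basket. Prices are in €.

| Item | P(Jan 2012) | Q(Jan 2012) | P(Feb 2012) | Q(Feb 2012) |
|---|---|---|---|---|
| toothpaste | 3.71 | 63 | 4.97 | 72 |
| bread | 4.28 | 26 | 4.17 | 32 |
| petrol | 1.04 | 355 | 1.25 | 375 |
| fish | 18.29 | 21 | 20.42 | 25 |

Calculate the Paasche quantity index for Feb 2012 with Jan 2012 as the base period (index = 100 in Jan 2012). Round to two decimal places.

Paasche quantity index uses current-period prices as weights.
ΣP(Feb 2012)·Q(Feb 2012) = 4.97×72 + 4.17×32 + 1.25×375 + 20.42×25 = 357.84 + 133.44 + 468.75 + 510.5 = 1470.53
ΣP(Feb 2012)·Q(Jan 2012) = 4.97×63 + 4.17×26 + 1.25×355 + 20.42×21 = 313.11 + 108.42 + 443.75 + 428.82 = 1294.1
Index = 1470.53 / 1294.1 × 100 = 113.6334

113.63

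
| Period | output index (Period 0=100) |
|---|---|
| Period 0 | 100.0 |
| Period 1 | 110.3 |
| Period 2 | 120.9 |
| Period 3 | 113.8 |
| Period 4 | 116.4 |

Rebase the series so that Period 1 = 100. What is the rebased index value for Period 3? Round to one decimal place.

103.2

Rebased(Period 3) = 113.8 / 110.3 × 100 = 103.1732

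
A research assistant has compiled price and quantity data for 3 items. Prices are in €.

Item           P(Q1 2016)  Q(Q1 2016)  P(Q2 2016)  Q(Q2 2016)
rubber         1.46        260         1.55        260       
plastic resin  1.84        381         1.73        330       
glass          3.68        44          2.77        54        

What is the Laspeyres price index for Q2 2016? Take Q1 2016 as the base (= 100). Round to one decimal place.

95.3

Laspeyres price index uses base-period quantities as weights.
ΣP(Q2 2016)·Q(Q1 2016) = 1.55×260 + 1.73×381 + 2.77×44 = 403 + 659.13 + 121.88 = 1184.01
ΣP(Q1 2016)·Q(Q1 2016) = 1.46×260 + 1.84×381 + 3.68×44 = 379.6 + 701.04 + 161.92 = 1242.56
Index = 1184.01 / 1242.56 × 100 = 95.2880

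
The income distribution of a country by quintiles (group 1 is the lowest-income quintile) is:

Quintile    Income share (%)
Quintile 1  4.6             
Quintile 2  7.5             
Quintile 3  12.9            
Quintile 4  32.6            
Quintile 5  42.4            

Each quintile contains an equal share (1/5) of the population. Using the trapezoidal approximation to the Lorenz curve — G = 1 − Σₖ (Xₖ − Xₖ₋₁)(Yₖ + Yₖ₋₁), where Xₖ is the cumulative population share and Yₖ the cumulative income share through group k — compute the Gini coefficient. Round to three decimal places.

Cumulative income shares Yₖ: 0.0460, 0.1210, 0.2500, 0.5760, 1.0000
Σ (Xₖ−Xₖ₋₁)(Yₖ+Yₖ₋₁) = (1/5)(0.0460+0.0000) + (1/5)(0.1210+0.0460) + (1/5)(0.2500+0.1210) + (1/5)(0.5760+0.2500) + (1/5)(1.0000+0.5760)
  = 0.0092 + 0.0334 + 0.0742 + 0.1652 + 0.3152 = 0.5972
G = 1 − 0.5972 = 0.4028

0.403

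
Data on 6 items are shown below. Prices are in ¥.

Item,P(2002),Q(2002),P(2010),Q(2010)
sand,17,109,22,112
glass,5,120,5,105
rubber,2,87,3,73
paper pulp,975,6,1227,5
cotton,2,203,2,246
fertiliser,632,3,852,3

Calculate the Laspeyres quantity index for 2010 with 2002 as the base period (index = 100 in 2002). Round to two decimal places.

91.27

Laspeyres quantity index uses base-period prices as weights.
ΣP(2002)·Q(2010) = 17×112 + 5×105 + 2×73 + 975×5 + 2×246 + 632×3 = 1904 + 525 + 146 + 4875 + 492 + 1896 = 9838
ΣP(2002)·Q(2002) = 17×109 + 5×120 + 2×87 + 975×6 + 2×203 + 632×3 = 1853 + 600 + 174 + 5850 + 406 + 1896 = 10779
Index = 9838 / 10779 × 100 = 91.2701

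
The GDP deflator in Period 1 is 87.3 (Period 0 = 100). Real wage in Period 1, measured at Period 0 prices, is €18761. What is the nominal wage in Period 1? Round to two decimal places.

16378.35

Nominal = Real × (Index/100) = 18761 × (87.3/100)
        = 18761 × 0.873 = 16378.3530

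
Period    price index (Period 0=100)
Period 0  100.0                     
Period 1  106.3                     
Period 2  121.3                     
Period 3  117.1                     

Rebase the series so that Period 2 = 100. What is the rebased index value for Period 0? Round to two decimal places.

Rebased(Period 0) = 100.0 / 121.3 × 100 = 82.4402

82.44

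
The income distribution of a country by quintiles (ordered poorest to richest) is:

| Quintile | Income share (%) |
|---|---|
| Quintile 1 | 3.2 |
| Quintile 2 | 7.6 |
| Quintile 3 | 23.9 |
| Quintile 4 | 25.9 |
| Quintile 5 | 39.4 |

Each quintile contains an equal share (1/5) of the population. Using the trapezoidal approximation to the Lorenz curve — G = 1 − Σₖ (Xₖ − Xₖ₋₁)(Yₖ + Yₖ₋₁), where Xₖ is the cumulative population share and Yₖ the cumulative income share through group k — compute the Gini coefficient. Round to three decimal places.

0.363

Cumulative income shares Yₖ: 0.0320, 0.1080, 0.3470, 0.6060, 1.0000
Σ (Xₖ−Xₖ₋₁)(Yₖ+Yₖ₋₁) = (1/5)(0.0320+0.0000) + (1/5)(0.1080+0.0320) + (1/5)(0.3470+0.1080) + (1/5)(0.6060+0.3470) + (1/5)(1.0000+0.6060)
  = 0.0064 + 0.0280 + 0.0910 + 0.1906 + 0.3212 = 0.6372
G = 1 − 0.6372 = 0.3628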